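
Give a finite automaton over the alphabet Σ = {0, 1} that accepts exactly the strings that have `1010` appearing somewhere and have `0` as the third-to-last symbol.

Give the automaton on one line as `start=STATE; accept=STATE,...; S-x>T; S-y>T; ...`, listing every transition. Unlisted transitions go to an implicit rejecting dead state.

Run two small machines in parallel and take their product. One (5 states) tracks whether and how much of `1010` has been seen; the other (15 states) tracks the last 3 symbols read. Each combined state is a pair, one component from each; accept when both components accept. Equivalent product states are then merged.
A 12-state machine:
       0  1 
>  A   A  B 
   B   C  B 
   C   A  D 
   D   E  B 
 * E   F  G 
   F   H  I 
   G   E  J 
 * H   H  I 
 * I   E  J 
 * J   K  L 
   K   F  G 
   L   K  L 
(> = start, * = accepting)

start=A; accept=E,H,I,J; A-0>A; A-1>B; B-0>C; B-1>B; C-0>A; C-1>D; D-0>E; D-1>B; E-0>F; E-1>G; F-0>H; F-1>I; G-0>E; G-1>J; H-0>H; H-1>I; I-0>E; I-1>J; J-0>K; J-1>L; K-0>F; K-1>G; L-0>K; L-1>L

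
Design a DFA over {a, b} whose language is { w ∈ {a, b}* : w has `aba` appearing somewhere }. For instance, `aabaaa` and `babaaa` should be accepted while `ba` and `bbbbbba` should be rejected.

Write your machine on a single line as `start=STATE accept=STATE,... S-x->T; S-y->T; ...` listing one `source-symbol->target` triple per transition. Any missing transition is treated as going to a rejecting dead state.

Track how much of `aba` has been matched so far: state q0 is no progress, q3 is the absorbing accept state reached once `aba` has occurred. Intermediate states record partial matches; on a mismatch, fall back to the longest reusable overlap.
With 4 states:
        a   b  
>  q0   q1  q0 
   q1   q1  q2 
   q2   q3  q0 
 * q3   q3  q3 
(> = start, * = accepting)

start=q0; accept=q3; q0-a->q1; q0-b->q0; q1-a->q1; q1-b->q2; q2-a->q3; q2-b->q0; q3-a->q3; q3-b->q3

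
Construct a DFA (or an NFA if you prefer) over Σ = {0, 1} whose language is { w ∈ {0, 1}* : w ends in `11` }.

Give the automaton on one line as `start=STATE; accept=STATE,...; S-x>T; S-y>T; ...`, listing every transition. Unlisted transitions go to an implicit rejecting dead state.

start=q0; accept=q2; q0-0>q0; q0-1>q1; q1-0>q0; q1-1>q2; q2-0>q0; q2-1>q2

Let each state record the length of the longest suffix of the input read so far that is also a prefix of `11`. q1 means the last symbol is `1`; q2 means the last 2 symbols are `11`. Accept only at q2, where the string currently ends in `11`.
        0   1  
>  q0   q0  q1 
   q1   q0  q2 
 * q2   q0  q2 
(> = start, * = accepting)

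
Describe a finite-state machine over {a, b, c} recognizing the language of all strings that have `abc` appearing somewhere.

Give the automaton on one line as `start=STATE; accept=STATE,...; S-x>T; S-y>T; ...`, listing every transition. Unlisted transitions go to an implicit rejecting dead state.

start=s0; accept=s3; s0-a>s1; s0-b>s0; s0-c>s0; s1-a>s1; s1-b>s2; s1-c>s0; s2-a>s1; s2-b>s0; s2-c>s3; s3-a>s3; s3-b>s3; s3-c>s3

States s0..s2 record the length of the longest prefix of `abc` that matches the current input suffix. Reaching s3 means `abc` has been seen, and we stay there forever. Accept from s3.
4 states suffice.
        a   b   c  
>  s0   s1  s0  s0 
   s1   s1  s2  s0 
   s2   s1  s0  s3 
 * s3   s3  s3  s3 
(> = start, * = accepting)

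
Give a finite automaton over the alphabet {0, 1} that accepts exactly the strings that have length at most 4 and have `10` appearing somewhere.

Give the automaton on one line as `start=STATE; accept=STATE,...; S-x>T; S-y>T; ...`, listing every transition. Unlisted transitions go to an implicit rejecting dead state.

Run two small machines in parallel and take their product. One (6 states) tracks the input length, saturating at 5; the other (3 states) tracks whether and how much of `10` has been seen. Each combined state is a pair, one component from each; accept when both components accept. After merging equivalent states the machine shrinks.
10 states suffice.
        0   1  
>  S0   S1  S2 
   S1   S3  S4 
   S2   S5  S4 
   S3   S6  S7 
   S4   S8  S7 
 * S5   S8  S8 
   S6   S6  S6 
   S7   S9  S6 
 * S8   S9  S9 
 * S9   S6  S6 
(> = start, * = accepting)

start=S0; accept=S5,S8,S9; S0-0>S1; S0-1>S2; S1-0>S3; S1-1>S4; S2-0>S5; S2-1>S4; S3-0>S6; S3-1>S7; S4-0>S8; S4-1>S7; S5-0>S8; S5-1>S8; S6-0>S6; S6-1>S6; S7-0>S9; S7-1>S6; S8-0>S9; S8-1>S9; S9-0>S6; S9-1>S6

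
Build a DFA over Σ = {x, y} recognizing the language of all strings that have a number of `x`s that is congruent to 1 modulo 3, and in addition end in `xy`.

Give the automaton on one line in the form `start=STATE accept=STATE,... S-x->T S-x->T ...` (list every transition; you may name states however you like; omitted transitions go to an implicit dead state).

start=q0 accept=q3 q0-x->q1 q0-y->q0 q1-x->q2 q1-y->q3 q2-x->q0 q2-y->q2 q3-x->q2 q3-y->q4 q4-x->q2 q4-y->q4

Build one automaton per condition and run them in lockstep. One (3 states) tracks the count of `x`s modulo 3; the other (3 states) tracks how much of the suffix `xy` has currently been matched. Each combined state is a pair, one component from each; accept when both components accept. Minimizing collapses redundant product states.
5 states suffice.
        x   y  
>  q0   q1  q0 
   q1   q2  q3 
   q2   q0  q2 
 * q3   q2  q4 
   q4   q2  q4 
(> = start, * = accepting)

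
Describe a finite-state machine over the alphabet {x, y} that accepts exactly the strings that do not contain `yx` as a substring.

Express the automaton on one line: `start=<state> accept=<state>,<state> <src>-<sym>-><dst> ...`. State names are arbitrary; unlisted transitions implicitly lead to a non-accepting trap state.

start=q0 accept=q0,q1 q0-x->q0 q0-y->q1 q1-x->q2 q1-y->q1 q2-x->q2 q2-y->q2

This is the complement of 'contains `yx`'. Use the same substring-matching states — q0 through q2 holding how much of `yx` has just been matched — but flip the accepting set: everything except the trap q2 accepts.
        x   y  
>* q0   q0  q1 
 * q1   q2  q1 
   q2   q2  q2 
(> = start, * = accepting)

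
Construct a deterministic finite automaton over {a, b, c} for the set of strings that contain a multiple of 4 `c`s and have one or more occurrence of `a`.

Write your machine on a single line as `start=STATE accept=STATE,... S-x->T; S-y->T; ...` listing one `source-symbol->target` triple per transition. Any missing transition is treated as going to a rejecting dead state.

Run two small machines in parallel and take their product. The first has 4 states tracking the count of `c`s modulo 4; the second has 3 states tracking the count of `a`s, saturating at 2. A product state is a pair (one from each), accepting exactly when both do.
12 states suffice.
          a    b    c  
>  s0     s1   s0   s2 
 * s1     s3   s1   s4 
   s2     s4   s2   s5 
 * s3     s3   s3   s6 
   s4     s6   s4   s7 
   s5     s7   s5   s8 
   s6     s6   s6   s9 
   s7     s9   s7  s10 
   s8    s10   s8   s0 
   s9     s9   s9  s11 
   s10   s11  s10   s1 
   s11   s11  s11   s3 
(> = start, * = accepting)

start=s0; accept=s1,s3; s0-a->s1; s0-b->s0; s0-c->s2; s1-a->s3; s1-b->s1; s1-c->s4; s2-a->s4; s2-b->s2; s2-c->s5; s3-a->s3; s3-b->s3; s3-c->s6; s4-a->s6; s4-b->s4; s4-c->s7; s5-a->s7; s5-b->s5; s5-c->s8; s6-a->s6; s6-b->s6; s6-c->s9; s7-a->s9; s7-b->s7; s7-c->s10; s8-a->s10; s8-b->s8; s8-c->s0; s9-a->s9; s9-b->s9; s9-c->s11; s10-a->s11; s10-b->s10; s10-c->s1; s11-a->s11; s11-b->s11; s11-c->s3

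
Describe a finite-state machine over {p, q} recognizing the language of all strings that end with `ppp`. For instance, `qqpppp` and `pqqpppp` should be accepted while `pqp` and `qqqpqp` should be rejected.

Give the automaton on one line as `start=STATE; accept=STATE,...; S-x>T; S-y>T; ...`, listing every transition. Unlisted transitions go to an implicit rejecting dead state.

start=s0; accept=s3; s0-p>s1; s0-q>s0; s1-p>s2; s1-q>s0; s2-p>s3; s2-q>s0; s3-p>s3; s3-q>s0

Remember how much of `ppp` the current input suffix matches. State s0 means no match yet; s1 means the last symbol is `p`; s2 means the last 2 symbols are `pp`; s3 means the last 3 symbols are `ppp`. Only s3 accepts. On a mismatch, fall back to the longest proper suffix that is still a prefix of `ppp`.
        p   q  
>  s0   s1  s0 
   s1   s2  s0 
   s2   s3  s0 
 * s3   s3  s0 
(> = start, * = accepting)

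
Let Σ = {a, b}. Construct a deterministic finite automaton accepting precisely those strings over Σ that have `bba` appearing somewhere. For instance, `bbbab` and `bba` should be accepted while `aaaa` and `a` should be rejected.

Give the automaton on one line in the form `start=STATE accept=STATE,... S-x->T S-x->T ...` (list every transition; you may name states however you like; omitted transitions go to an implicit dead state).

Track how much of `bba` has been matched so far: state q0 is no progress, q3 is the absorbing accept state reached once `bba` has occurred. Intermediate states record partial matches; on a mismatch, fall back to the longest reusable overlap.
        a   b  
>  q0   q0  q1 
   q1   q0  q2 
   q2   q3  q2 
 * q3   q3  q3 
(> = start, * = accepting)

start=q0 accept=q3 q0-a->q0 q0-b->q1 q1-a->q0 q1-b->q2 q2-a->q3 q2-b->q2 q3-a->q3 q3-b->q3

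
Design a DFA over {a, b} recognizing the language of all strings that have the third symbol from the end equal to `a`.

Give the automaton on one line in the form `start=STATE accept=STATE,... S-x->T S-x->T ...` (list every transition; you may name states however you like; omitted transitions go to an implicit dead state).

start=S0 accept=S7,S8,S9,S10 S0-a->S1 S0-b->S2 S1-a->S3 S1-b->S4 S2-a->S5 S2-b->S6 S3-a->S7 S3-b->S8 S4-a->S9 S4-b->S10 S5-a->S11 S5-b->S12 S6-a->S13 S6-b->S14 S7-a->S7 S7-b->S8 S8-a->S9 S8-b->S10 S9-a->S11 S9-b->S12 S10-a->S13 S10-b->S14 S11-a->S7 S11-b->S8 S12-a->S9 S12-b->S10 S13-a->S11 S13-b->S12 S14-a->S13 S14-b->S14

Because acceptance depends on a position counted from the end, the machine has to buffer the most recent 3 symbols. Make each state the string of the last up-to-3 symbols read; on input `x` shift the window left and append `x`. Accept when the buffered window has length 3 and begins with `a`.
15 states suffice.
          a    b  
>  S0     S1   S2 
   S1     S3   S4 
   S2     S5   S6 
   S3     S7   S8 
   S4     S9  S10 
   S5    S11  S12 
   S6    S13  S14 
 * S7     S7   S8 
 * S8     S9  S10 
 * S9    S11  S12 
 * S10   S13  S14 
   S11    S7   S8 
   S12    S9  S10 
   S13   S11  S12 
   S14   S13  S14 
(> = start, * = accepting)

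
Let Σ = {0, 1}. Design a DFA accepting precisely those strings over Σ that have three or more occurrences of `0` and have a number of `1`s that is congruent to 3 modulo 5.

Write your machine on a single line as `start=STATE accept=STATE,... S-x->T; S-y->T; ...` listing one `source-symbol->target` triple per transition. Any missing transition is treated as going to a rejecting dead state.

start=q0; accept=q17; q0-0->q1; q0-1->q2; q1-0->q3; q1-1->q4; q2-0->q4; q2-1->q5; q3-0->q6; q3-1->q7; q4-0->q7; q4-1->q8; q5-0->q8; q5-1->q9; q6-0->q6; q6-1->q10; q7-0->q10; q7-1->q11; q8-0->q11; q8-1->q12; q9-0->q12; q9-1->q13; q10-0->q10; q10-1->q14; q11-0->q14; q11-1->q15; q12-0->q15; q12-1->q16; q13-0->q16; q13-1->q0; q14-0->q14; q14-1->q17; q15-0->q17; q15-1->q18; q16-0->q18; q16-1->q1; q17-0->q17; q17-1->q19; q18-0->q19; q18-1->q3; q19-0->q19; q19-1->q6

Handle the two conditions separately and then intersect. One (5 states) tracks the count of `0`s, saturating at 4; the other (5 states) tracks the count of `1`s modulo 5. Each combined state is a pair, one component from each; accept when both components accept. Minimizing collapses redundant product states.
With 20 states:
          0    1  
>  q0     q1   q2 
   q1     q3   q4 
   q2     q4   q5 
   q3     q6   q7 
   q4     q7   q8 
   q5     q8   q9 
   q6     q6  q10 
   q7    q10  q11 
   q8    q11  q12 
   q9    q12  q13 
   q10   q10  q14 
   q11   q14  q15 
   q12   q15  q16 
   q13   q16   q0 
   q14   q14  q17 
   q15   q17  q18 
   q16   q18   q1 
 * q17   q17  q19 
   q18   q19   q3 
   q19   q19   q6 
(> = start, * = accepting)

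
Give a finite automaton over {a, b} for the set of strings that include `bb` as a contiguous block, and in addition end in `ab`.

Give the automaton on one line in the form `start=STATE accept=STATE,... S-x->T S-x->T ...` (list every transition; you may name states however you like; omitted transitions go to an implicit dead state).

start=q0 accept=q6 q0-a->q1 q0-b->q2 q1-a->q1 q1-b->q3 q2-a->q1 q2-b->q4 q3-a->q1 q3-b->q4 q4-a->q5 q4-b->q4 q5-a->q5 q5-b->q6 q6-a->q5 q6-b->q4

Run two small machines in parallel and take their product. The first has 3 states tracking whether and how much of `bb` has been seen; the second has 3 states tracking how much of the suffix `ab` has currently been matched. A product state is a pair (one from each), accepting exactly when both do.
7 states suffice.
        a   b  
>  q0   q1  q2 
   q1   q1  q3 
   q2   q1  q4 
   q3   q1  q4 
   q4   q5  q4 
   q5   q5  q6 
 * q6   q5  q4 
(> = start, * = accepting)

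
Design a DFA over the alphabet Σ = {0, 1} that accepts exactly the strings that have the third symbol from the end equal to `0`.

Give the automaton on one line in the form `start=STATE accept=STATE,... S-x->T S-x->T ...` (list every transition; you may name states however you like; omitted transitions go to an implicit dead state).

Because acceptance depends on a position counted from the end, the machine has to buffer the most recent 3 symbols. Make each state the string of the last up-to-3 symbols read; on input `x` shift the window left and append `x`. Accept when the buffered window has length 3 and begins with `0`.
With 15 states:
          0    1  
>  S0     S1   S2 
   S1     S3   S4 
   S2     S5   S6 
   S3     S7   S8 
   S4     S9  S10 
   S5    S11  S12 
   S6    S13  S14 
 * S7     S7   S8 
 * S8     S9  S10 
 * S9    S11  S12 
 * S10   S13  S14 
   S11    S7   S8 
   S12    S9  S10 
   S13   S11  S12 
   S14   S13  S14 
(> = start, * = accepting)

start=S0 accept=S7,S8,S9,S10 S0-0->S1 S0-1->S2 S1-0->S3 S1-1->S4 S2-0->S5 S2-1->S6 S3-0->S7 S3-1->S8 S4-0->S9 S4-1->S10 S5-0->S11 S5-1->S12 S6-0->S13 S6-1->S14 S7-0->S7 S7-1->S8 S8-0->S9 S8-1->S10 S9-0->S11 S9-1->S12 S10-0->S13 S10-1->S14 S11-0->S7 S11-1->S8 S12-0->S9 S12-1->S10 S13-0->S11 S13-1->S12 S14-0->S13 S14-1->S14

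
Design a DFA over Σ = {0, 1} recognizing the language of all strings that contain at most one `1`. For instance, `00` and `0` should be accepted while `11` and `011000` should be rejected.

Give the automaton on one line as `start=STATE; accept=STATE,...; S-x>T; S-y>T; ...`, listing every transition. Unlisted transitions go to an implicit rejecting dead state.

Only the number of `1`s matters, and only up to 2. Make a chain S0 → S1 → S2 advanced by each `1` (with S2 absorbing); every other symbol self-loops. The accepting set is {S0, S1}.
A 3-state machine:
        0   1  
>* S0   S0  S1 
 * S1   S1  S2 
   S2   S2  S2 
(> = start, * = accepting)

start=S0; accept=S0,S1; S0-0>S0; S0-1>S1; S1-0>S1; S1-1>S2; S2-0>S2; S2-1>S2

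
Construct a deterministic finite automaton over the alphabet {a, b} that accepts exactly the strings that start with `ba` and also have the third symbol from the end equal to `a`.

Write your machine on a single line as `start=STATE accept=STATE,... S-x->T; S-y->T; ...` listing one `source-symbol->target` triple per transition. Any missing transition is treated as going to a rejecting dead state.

Run two small machines in parallel and take their product. The first has 4 states tracking whether the input so far still matches the prefix `ba`; the second has 15 states tracking the last 3 symbols read. A product state is a pair (one from each), accepting exactly when both do. Equivalent product states are then merged.
11 states suffice.
          a    b  
>  s0     s1   s2 
   s1     s1   s1 
   s2     s3   s1 
   s3     s4   s5 
   s4     s6   s7 
   s5     s8   s9 
 * s6     s6   s7 
 * s7     s8   s9 
 * s8     s4   s5 
 * s9     s3  s10 
   s10    s3  s10 
(> = start, * = accepting)

start=s0; accept=s6,s7,s8,s9; s0-a->s1; s0-b->s2; s1-a->s1; s1-b->s1; s2-a->s3; s2-b->s1; s3-a->s4; s3-b->s5; s4-a->s6; s4-b->s7; s5-a->s8; s5-b->s9; s6-a->s6; s6-b->s7; s7-a->s8; s7-b->s9; s8-a->s4; s8-b->s5; s9-a->s3; s9-b->s10; s10-a->s3; s10-b->s10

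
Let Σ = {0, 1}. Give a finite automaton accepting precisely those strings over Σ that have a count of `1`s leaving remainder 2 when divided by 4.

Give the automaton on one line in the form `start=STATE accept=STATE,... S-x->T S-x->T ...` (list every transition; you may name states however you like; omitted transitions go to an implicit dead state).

The only thing that matters is how many `1`s have appeared, reduced mod 4. Use one state per residue: q0 for 0, …, q3 for 3. Reading `1` moves to the next residue; anything else stays put. q2 is accepting.
4 states suffice.
        0   1  
>  q0   q0  q1 
   q1   q1  q2 
 * q2   q2  q3 
   q3   q3  q0 
(> = start, * = accepting)

start=q0 accept=q2 q0-0->q0 q0-1->q1 q1-0->q1 q1-1->q2 q2-0->q2 q2-1->q3 q3-0->q3 q3-1->q0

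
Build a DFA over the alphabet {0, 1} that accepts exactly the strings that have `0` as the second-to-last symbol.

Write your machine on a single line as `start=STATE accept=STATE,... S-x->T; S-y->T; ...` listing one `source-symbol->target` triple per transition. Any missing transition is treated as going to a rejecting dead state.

Because acceptance depends on a position counted from the end, the machine has to buffer the most recent 2 symbols. Make each state the string of the last up-to-2 symbols read; on input `x` shift the window left and append `x`. Accept when the buffered window has length 2 and begins with `0`.
        0   1  
>  S0   S1  S2 
   S1   S3  S4 
   S2   S5  S6 
 * S3   S3  S4 
 * S4   S5  S6 
   S5   S3  S4 
   S6   S5  S6 
(> = start, * = accepting)

start=S0; accept=S3,S4; S0-0->S1; S0-1->S2; S1-0->S3; S1-1->S4; S2-0->S5; S2-1->S6; S3-0->S3; S3-1->S4; S4-0->S5; S4-1->S6; S5-0->S3; S5-1->S4; S6-0->S5; S6-1->S6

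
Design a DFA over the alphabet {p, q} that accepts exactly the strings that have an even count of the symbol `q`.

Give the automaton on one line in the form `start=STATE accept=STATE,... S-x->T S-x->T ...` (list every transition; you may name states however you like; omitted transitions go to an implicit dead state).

start=s0 accept=s0 s0-p->s0 s0-q->s1 s1-p->s1 s1-q->s0

Keep the running count of `q`s modulo 2: each `q` advances along the cycle s0 → s1 → s0 while other symbols loop. Accept at s0.
A 2-state machine:
        p   q  
>* s0   s0  s1 
   s1   s1  s0 
(> = start, * = accepting)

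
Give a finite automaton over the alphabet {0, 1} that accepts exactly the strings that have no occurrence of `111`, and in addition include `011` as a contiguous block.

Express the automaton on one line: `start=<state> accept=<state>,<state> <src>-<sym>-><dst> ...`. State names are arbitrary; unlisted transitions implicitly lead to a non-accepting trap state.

Handle the two conditions separately and then intersect. The first has 4 states tracking partial matches of the forbidden pattern `111`; the second has 4 states tracking whether and how much of `011` has been seen. A product state is a pair (one from each), accepting exactly when both do.
A 12-state machine:
       0  1 
>  A   B  C 
   B   B  D 
   C   B  E 
   D   B  F 
   E   B  G 
 * F   H  I 
   G   J  G 
 * H   H  K 
   I   I  I 
   J   J  L 
 * K   H  F 
   L   J  I 
(> = start, * = accepting)

start=A accept=F,H,K A-0->B A-1->C B-0->B B-1->D C-0->B C-1->E D-0->B D-1->F E-0->B E-1->G F-0->H F-1->I G-0->J G-1->G H-0->H H-1->K I-0->I I-1->I J-0->J J-1->L K-0->H K-1->F L-0->J L-1->I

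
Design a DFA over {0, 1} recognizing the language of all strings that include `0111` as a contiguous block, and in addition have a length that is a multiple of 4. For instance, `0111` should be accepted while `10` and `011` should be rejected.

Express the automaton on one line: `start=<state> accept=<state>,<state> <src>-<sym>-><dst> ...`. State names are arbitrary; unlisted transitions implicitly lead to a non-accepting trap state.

Run two small machines in parallel and take their product. The first has 5 states tracking whether and how much of `0111` has been seen; the second has 4 states tracking the input length modulo 4. A product state is a pair (one from each), accepting exactly when both do.
20 states suffice.
       0  1 
>  A   B  C 
   B   D  E 
   C   D  F 
   D   G  H 
   E   G  I 
   F   G  J 
   G   K  L 
   H   K  M 
   I   K  N 
   J   K  A 
   K   B  O 
   L   B  P 
   M   B  Q 
 * N   Q  Q 
   O   D  R 
   P   D  S 
   Q   S  S 
   R   G  T 
   S   T  T 
   T   N  N 
(> = start, * = accepting)

start=A accept=N A-0->B A-1->C B-0->D B-1->E C-0->D C-1->F D-0->G D-1->H E-0->G E-1->I F-0->G F-1->J G-0->K G-1->L H-0->K H-1->M I-0->K I-1->N J-0->K J-1->A K-0->B K-1->O L-0->B L-1->P M-0->B M-1->Q N-0->Q N-1->Q O-0->D O-1->R P-0->D P-1->S Q-0->S Q-1->S R-0->G R-1->T S-0->T S-1->T T-0->N T-1->N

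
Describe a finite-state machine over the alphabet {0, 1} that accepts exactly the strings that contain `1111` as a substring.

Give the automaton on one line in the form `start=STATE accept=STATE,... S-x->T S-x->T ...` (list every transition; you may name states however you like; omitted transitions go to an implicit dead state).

start=S0 accept=S4 S0-0->S0 S0-1->S1 S1-0->S0 S1-1->S2 S2-0->S0 S2-1->S3 S3-0->S0 S3-1->S4 S4-0->S4 S4-1->S4

States S0..S3 record the length of the longest prefix of `1111` that matches the current input suffix. Reaching S4 means `1111` has been seen, and we stay there forever. Accept from S4.
With 5 states:
        0   1  
>  S0   S0  S1 
   S1   S0  S2 
   S2   S0  S3 
   S3   S0  S4 
 * S4   S4  S4 
(> = start, * = accepting)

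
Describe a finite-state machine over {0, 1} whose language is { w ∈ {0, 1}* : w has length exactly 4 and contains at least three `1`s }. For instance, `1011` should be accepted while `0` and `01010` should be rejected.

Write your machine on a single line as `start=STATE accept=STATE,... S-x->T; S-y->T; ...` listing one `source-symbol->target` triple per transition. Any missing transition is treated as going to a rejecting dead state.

Run two small machines in parallel and take their product. One (6 states) tracks the input length, saturating at 5; the other (5 states) tracks the count of `1`s, saturating at 4. Each combined state is a pair, one component from each; accept when both components accept. Equivalent product states are then merged.
9 states suffice.
        0   1  
>  s0   s1  s2 
   s1   s3  s4 
   s2   s4  s5 
   s3   s3  s3 
   s4   s3  s6 
   s5   s6  s7 
   s6   s3  s8 
   s7   s8  s8 
 * s8   s3  s3 
(> = start, * = accepting)

start=s0; accept=s8; s0-0->s1; s0-1->s2; s1-0->s3; s1-1->s4; s2-0->s4; s2-1->s5; s3-0->s3; s3-1->s3; s4-0->s3; s4-1->s6; s5-0->s6; s5-1->s7; s6-0->s3; s6-1->s8; s7-0->s8; s7-1->s8; s8-0->s3; s8-1->s3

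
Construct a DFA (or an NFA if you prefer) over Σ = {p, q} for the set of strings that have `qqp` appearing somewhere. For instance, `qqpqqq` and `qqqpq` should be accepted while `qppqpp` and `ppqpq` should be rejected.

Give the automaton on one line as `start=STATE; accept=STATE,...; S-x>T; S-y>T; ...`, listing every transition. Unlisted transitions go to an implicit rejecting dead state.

start=S0; accept=S3; S0-p>S0; S0-q>S1; S1-p>S0; S1-q>S2; S2-p>S3; S2-q>S2; S3-p>S3; S3-q>S3

States S0..S2 record the length of the longest prefix of `qqp` that matches the current input suffix. Reaching S3 means `qqp` has been seen, and we stay there forever. Accept from S3.
With 4 states:
        p   q  
>  S0   S0  S1 
   S1   S0  S2 
   S2   S3  S2 
 * S3   S3  S3 
(> = start, * = accepting)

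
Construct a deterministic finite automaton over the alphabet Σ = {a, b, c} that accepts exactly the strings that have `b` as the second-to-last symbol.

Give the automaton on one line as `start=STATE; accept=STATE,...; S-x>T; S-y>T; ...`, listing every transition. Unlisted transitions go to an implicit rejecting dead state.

A DFA must remember the last 2 symbols (since which symbol is second-to-last isn't known until the input ends). Use one state per possible window of the last ≤2 symbols; accept from those whose window starts with `b`.
          a    b    c  
>  s0     s1   s2   s3 
   s1     s4   s5   s6 
   s2     s7   s8   s9 
   s3    s10  s11  s12 
   s4     s4   s5   s6 
   s5     s7   s8   s9 
   s6    s10  s11  s12 
 * s7     s4   s5   s6 
 * s8     s7   s8   s9 
 * s9    s10  s11  s12 
   s10    s4   s5   s6 
   s11    s7   s8   s9 
   s12   s10  s11  s12 
(> = start, * = accepting)

start=s0; accept=s7,s8,s9; s0-a>s1; s0-b>s2; s0-c>s3; s1-a>s4; s1-b>s5; s1-c>s6; s2-a>s7; s2-b>s8; s2-c>s9; s3-a>s10; s3-b>s11; s3-c>s12; s4-a>s4; s4-b>s5; s4-c>s6; s5-a>s7; s5-b>s8; s5-c>s9; s6-a>s10; s6-b>s11; s6-c>s12; s7-a>s4; s7-b>s5; s7-c>s6; s8-a>s7; s8-b>s8; s8-c>s9; s9-a>s10; s9-b>s11; s9-c>s12; s10-a>s4; s10-b>s5; s10-c>s6; s11-a>s7; s11-b>s8; s11-c>s9; s12-a>s10; s12-b>s11; s12-c>s12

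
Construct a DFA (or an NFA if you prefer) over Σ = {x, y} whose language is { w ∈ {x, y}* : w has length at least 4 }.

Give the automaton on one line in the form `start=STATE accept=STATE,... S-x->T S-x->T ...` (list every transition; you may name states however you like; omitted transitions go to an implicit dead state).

We only need to distinguish lengths 0, 1, …, 4, and '>4'. Chain A → B → C → D → E → F on every symbol, with F looping. Accepting states: {E, F}.
With 6 states:
       x  y 
>  A   B  B 
   B   C  C 
   C   D  D 
   D   E  E 
 * E   F  F 
 * F   F  F 
(> = start, * = accepting)

start=A accept=E,F A-x->B A-y->B B-x->C B-y->C C-x->D C-y->D D-x->E D-y->E E-x->F E-y->F F-x->F F-y->F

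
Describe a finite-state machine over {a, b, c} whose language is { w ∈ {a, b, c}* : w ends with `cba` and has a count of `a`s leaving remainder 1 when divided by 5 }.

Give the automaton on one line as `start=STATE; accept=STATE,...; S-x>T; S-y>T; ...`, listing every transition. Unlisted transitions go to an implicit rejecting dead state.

start=q0; accept=q6; q0-a>q1; q0-b>q0; q0-c>q2; q1-a>q3; q1-b>q1; q1-c>q1; q2-a>q1; q2-b>q4; q2-c>q2; q3-a>q5; q3-b>q3; q3-c>q3; q4-a>q6; q4-b>q0; q4-c>q2; q5-a>q7; q5-b>q5; q5-c>q5; q6-a>q3; q6-b>q1; q6-c>q1; q7-a>q0; q7-b>q7; q7-c>q7

Run two small machines in parallel and take their product. The first has 4 states tracking how much of the suffix `cba` has currently been matched; the second has 5 states tracking the count of `a`s modulo 5. A product state is a pair (one from each), accepting exactly when both do. Minimizing collapses redundant product states.
8 states suffice.
        a   b   c  
>  q0   q1  q0  q2 
   q1   q3  q1  q1 
   q2   q1  q4  q2 
   q3   q5  q3  q3 
   q4   q6  q0  q2 
   q5   q7  q5  q5 
 * q6   q3  q1  q1 
   q7   q0  q7  q7 
(> = start, * = accepting)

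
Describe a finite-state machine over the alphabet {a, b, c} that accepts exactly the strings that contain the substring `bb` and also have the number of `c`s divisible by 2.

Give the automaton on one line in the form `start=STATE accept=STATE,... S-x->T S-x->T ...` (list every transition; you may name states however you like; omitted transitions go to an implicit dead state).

start=s0 accept=s3 s0-a->s0 s0-b->s1 s0-c->s2 s1-a->s0 s1-b->s3 s1-c->s2 s2-a->s2 s2-b->s4 s2-c->s0 s3-a->s3 s3-b->s3 s3-c->s5 s4-a->s2 s4-b->s5 s4-c->s0 s5-a->s5 s5-b->s5 s5-c->s3

Run two small machines in parallel and take their product. One (3 states) tracks whether and how much of `bb` has been seen; the other (2 states) tracks the count of `c`s modulo 2. Each combined state is a pair, one component from each; accept when both components accept.
With 6 states:
        a   b   c  
>  s0   s0  s1  s2 
   s1   s0  s3  s2 
   s2   s2  s4  s0 
 * s3   s3  s3  s5 
   s4   s2  s5  s0 
   s5   s5  s5  s3 
(> = start, * = accepting)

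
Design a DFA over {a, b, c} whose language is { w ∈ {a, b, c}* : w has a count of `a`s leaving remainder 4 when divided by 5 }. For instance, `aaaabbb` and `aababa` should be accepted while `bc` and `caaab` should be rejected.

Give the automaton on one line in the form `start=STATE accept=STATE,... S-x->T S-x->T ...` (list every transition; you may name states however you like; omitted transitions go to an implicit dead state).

Keep the running count of `a`s modulo 5: each `a` advances along the cycle S0 → S1 → S2 → S3 → S4 → S0 while other symbols loop. Accept at S4.
With 5 states:
        a   b   c  
>  S0   S1  S0  S0 
   S1   S2  S1  S1 
   S2   S3  S2  S2 
   S3   S4  S3  S3 
 * S4   S0  S4  S4 
(> = start, * = accepting)

start=S0 accept=S4 S0-a->S1 S0-b->S0 S0-c->S0 S1-a->S2 S1-b->S1 S1-c->S1 S2-a->S3 S2-b->S2 S2-c->S2 S3-a->S4 S3-b->S3 S3-c->S3 S4-a->S0 S4-b->S4 S4-c->S4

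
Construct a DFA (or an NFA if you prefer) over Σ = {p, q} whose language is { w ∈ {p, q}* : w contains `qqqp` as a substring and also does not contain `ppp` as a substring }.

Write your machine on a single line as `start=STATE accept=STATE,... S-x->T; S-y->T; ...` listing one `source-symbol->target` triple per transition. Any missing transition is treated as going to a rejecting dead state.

start=S0; accept=S7,S8,S9; S0-p->S1; S0-q->S2; S1-p->S3; S1-q->S2; S2-p->S1; S2-q->S4; S3-p->S5; S3-q->S2; S4-p->S1; S4-q->S6; S5-p->S5; S5-q->S5; S6-p->S7; S6-q->S6; S7-p->S8; S7-q->S9; S8-p->S5; S8-q->S9; S9-p->S7; S9-q->S9

Handle the two conditions separately and then intersect. The first has 5 states tracking whether and how much of `qqqp` has been seen; the second has 4 states tracking partial matches of the forbidden pattern `ppp`. A product state is a pair (one from each), accepting exactly when both do. After merging equivalent states the machine shrinks.
A 10-state machine:
        p   q  
>  S0   S1  S2 
   S1   S3  S2 
   S2   S1  S4 
   S3   S5  S2 
   S4   S1  S6 
   S5   S5  S5 
   S6   S7  S6 
 * S7   S8  S9 
 * S8   S5  S9 
 * S9   S7  S9 
(> = start, * = accepting)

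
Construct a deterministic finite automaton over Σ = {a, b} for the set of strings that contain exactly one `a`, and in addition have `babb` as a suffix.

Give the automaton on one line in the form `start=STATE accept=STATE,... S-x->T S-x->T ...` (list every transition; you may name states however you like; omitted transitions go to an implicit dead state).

Run two small machines in parallel and take their product. The first has 3 states tracking the count of `a`s, saturating at 2; the second has 5 states tracking how much of the suffix `babb` has currently been matched. A product state is a pair (one from each), accepting exactly when both do. After merging equivalent states the machine shrinks.
        a   b  
>  q0   q1  q2 
   q1   q1  q1 
   q2   q3  q2 
   q3   q1  q4 
   q4   q1  q5 
 * q5   q1  q1 
(> = start, * = accepting)

start=q0 accept=q5 q0-a->q1 q0-b->q2 q1-a->q1 q1-b->q1 q2-a->q3 q2-b->q2 q3-a->q1 q3-b->q4 q4-a->q1 q4-b->q5 q5-a->q1 q5-b->q1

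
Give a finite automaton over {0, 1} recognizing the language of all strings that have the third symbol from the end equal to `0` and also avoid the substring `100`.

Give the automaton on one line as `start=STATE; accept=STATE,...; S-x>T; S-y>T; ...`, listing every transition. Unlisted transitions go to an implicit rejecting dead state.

start=A; accept=G,H,I,J; A-0>B; A-1>C; B-0>D; B-1>E; C-0>F; C-1>C; D-0>G; D-1>H; E-0>I; E-1>J; F-0>K; F-1>E; G-0>G; G-1>H; H-0>I; H-1>J; I-0>K; I-1>E; J-0>F; J-1>C; K-0>K; K-1>K

Build one automaton per condition and run them in lockstep. One (15 states) tracks the last 3 symbols read; the other (4 states) tracks partial matches of the forbidden pattern `100`. Each combined state is a pair, one component from each; accept when both components accept. Minimizing collapses redundant product states.
       0  1 
>  A   B  C 
   B   D  E 
   C   F  C 
   D   G  H 
   E   I  J 
   F   K  E 
 * G   G  H 
 * H   I  J 
 * I   K  E 
 * J   F  C 
   K   K  K 
(> = start, * = accepting)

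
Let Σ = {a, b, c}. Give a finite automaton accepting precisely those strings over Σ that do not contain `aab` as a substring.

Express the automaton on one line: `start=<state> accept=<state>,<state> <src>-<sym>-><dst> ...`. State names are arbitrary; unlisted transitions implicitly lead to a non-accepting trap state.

This is the complement of 'contains `aab`'. Use the same substring-matching states — S0 through S3 holding how much of `aab` has just been matched — but flip the accepting set: everything except the trap S3 accepts.
With 4 states:
        a   b   c  
>* S0   S1  S0  S0 
 * S1   S2  S0  S0 
 * S2   S2  S3  S0 
   S3   S3  S3  S3 
(> = start, * = accepting)

start=S0 accept=S0,S1,S2 S0-a->S1 S0-b->S0 S0-c->S0 S1-a->S2 S1-b->S0 S1-c->S0 S2-a->S2 S2-b->S3 S2-c->S0 S3-a->S3 S3-b->S3 S3-c->S3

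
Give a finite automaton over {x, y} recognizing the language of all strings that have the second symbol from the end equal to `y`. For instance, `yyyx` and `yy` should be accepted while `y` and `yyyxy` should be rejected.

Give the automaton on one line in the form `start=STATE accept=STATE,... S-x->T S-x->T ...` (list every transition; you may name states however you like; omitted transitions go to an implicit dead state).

Because acceptance depends on a position counted from the end, the machine has to buffer the most recent 2 symbols. Make each state the string of the last up-to-2 symbols read; on input `x` shift the window left and append `x`. Accept when the buffered window has length 2 and begins with `y`.
7 states suffice.
        x   y  
>  q0   q1  q2 
   q1   q3  q4 
   q2   q5  q6 
   q3   q3  q4 
   q4   q5  q6 
 * q5   q3  q4 
 * q6   q5  q6 
(> = start, * = accepting)

start=q0 accept=q5,q6 q0-x->q1 q0-y->q2 q1-x->q3 q1-y->q4 q2-x->q5 q2-y->q6 q3-x->q3 q3-y->q4 q4-x->q5 q4-y->q6 q5-x->q3 q5-y->q4 q6-x->q5 q6-y->q6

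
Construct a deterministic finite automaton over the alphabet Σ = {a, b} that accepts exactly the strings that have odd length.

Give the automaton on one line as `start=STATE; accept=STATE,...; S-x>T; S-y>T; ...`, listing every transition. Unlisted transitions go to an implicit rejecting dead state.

start=q0; accept=q1; q0-a>q1; q0-b>q1; q1-a>q0; q1-b>q0

Count input length modulo 2: every symbol advances one step around the cycle q0 → q1 → q0. Accept at q1.
With 2 states:
        a   b  
>  q0   q1  q1 
 * q1   q0  q0 
(> = start, * = accepting)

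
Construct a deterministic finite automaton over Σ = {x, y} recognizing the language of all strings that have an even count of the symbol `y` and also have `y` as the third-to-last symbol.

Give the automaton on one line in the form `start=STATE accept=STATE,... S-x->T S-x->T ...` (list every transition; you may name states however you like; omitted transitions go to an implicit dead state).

start=S0 accept=S12,S13,S19,S22 S0-x->S1 S0-y->S2 S1-x->S3 S1-y->S4 S2-x->S5 S2-y->S6 S3-x->S7 S3-y->S8 S4-x->S9 S4-y->S10 S5-x->S11 S5-y->S12 S6-x->S13 S6-y->S14 S7-x->S7 S7-y->S8 S8-x->S9 S8-y->S10 S9-x->S11 S9-y->S12 S10-x->S13 S10-y->S14 S11-x->S15 S11-y->S16 S12-x->S17 S12-y->S18 S13-x->S19 S13-y->S20 S14-x->S21 S14-y->S22 S15-x->S15 S15-y->S16 S16-x->S17 S16-y->S18 S17-x->S19 S17-y->S20 S18-x->S21 S18-y->S22 S19-x->S7 S19-y->S8 S20-x->S9 S20-y->S10 S21-x->S11 S21-y->S12 S22-x->S13 S22-y->S14

Build one automaton per condition and run them in lockstep. One (2 states) tracks the count of `y`s modulo 2; the other (15 states) tracks the last 3 symbols read. Each combined state is a pair, one component from each; accept when both components accept.
A 23-state machine:
          x    y  
>  S0     S1   S2 
   S1     S3   S4 
   S2     S5   S6 
   S3     S7   S8 
   S4     S9  S10 
   S5    S11  S12 
   S6    S13  S14 
   S7     S7   S8 
   S8     S9  S10 
   S9    S11  S12 
   S10   S13  S14 
   S11   S15  S16 
 * S12   S17  S18 
 * S13   S19  S20 
   S14   S21  S22 
   S15   S15  S16 
   S16   S17  S18 
   S17   S19  S20 
   S18   S21  S22 
 * S19    S7   S8 
   S20    S9  S10 
   S21   S11  S12 
 * S22   S13  S14 
(> = start, * = accepting)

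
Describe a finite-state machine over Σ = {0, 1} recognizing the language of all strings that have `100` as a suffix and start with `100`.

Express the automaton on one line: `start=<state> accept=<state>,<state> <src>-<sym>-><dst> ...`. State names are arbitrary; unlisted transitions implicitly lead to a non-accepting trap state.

start=q0 accept=q4 q0-0->q1 q0-1->q2 q1-0->q1 q1-1->q1 q2-0->q3 q2-1->q1 q3-0->q4 q3-1->q1 q4-0->q5 q4-1->q6 q5-0->q5 q5-1->q6 q6-0->q7 q6-1->q6 q7-0->q4 q7-1->q6

Run two small machines in parallel and take their product. The first has 4 states tracking how much of the suffix `100` has currently been matched; the second has 5 states tracking whether the input so far still matches the prefix `100`. A product state is a pair (one from each), accepting exactly when both do. Minimizing collapses redundant product states.
With 8 states:
        0   1  
>  q0   q1  q2 
   q1   q1  q1 
   q2   q3  q1 
   q3   q4  q1 
 * q4   q5  q6 
   q5   q5  q6 
   q6   q7  q6 
   q7   q4  q6 
(> = start, * = accepting)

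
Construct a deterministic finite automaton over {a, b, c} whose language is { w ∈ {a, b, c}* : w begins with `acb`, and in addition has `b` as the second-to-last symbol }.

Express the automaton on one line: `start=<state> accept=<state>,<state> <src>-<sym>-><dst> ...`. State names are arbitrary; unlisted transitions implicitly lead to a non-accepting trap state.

Run two small machines in parallel and take their product. One (5 states) tracks whether the input so far still matches the prefix `acb`; the other (13 states) tracks the last 2 symbols read. Each combined state is a pair, one component from each; accept when both components accept. Minimizing collapses redundant product states.
With 8 states:
        a   b   c  
>  q0   q1  q2  q2 
   q1   q2  q2  q3 
   q2   q2  q2  q2 
   q3   q2  q4  q2 
   q4   q5  q6  q5 
 * q5   q7  q4  q7 
 * q6   q5  q6  q5 
   q7   q7  q4  q7 
(> = start, * = accepting)

start=q0 accept=q5,q6 q0-a->q1 q0-b->q2 q0-c->q2 q1-a->q2 q1-b->q2 q1-c->q3 q2-a->q2 q2-b->q2 q2-c->q2 q3-a->q2 q3-b->q4 q3-c->q2 q4-a->q5 q4-b->q6 q4-c->q5 q5-a->q7 q5-b->q4 q5-c->q7 q6-a->q5 q6-b->q6 q6-c->q5 q7-a->q7 q7-b->q4 q7-c->q7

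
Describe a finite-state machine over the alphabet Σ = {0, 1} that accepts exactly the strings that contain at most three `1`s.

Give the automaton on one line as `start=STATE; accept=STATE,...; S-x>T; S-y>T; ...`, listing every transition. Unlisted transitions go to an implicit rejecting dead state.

Count `1`s, saturating at 4: states q0 through q3 mean 0 through 3 `1`s seen; q4 means more than 3. Each `1` increments (capped at q4); other symbols loop. Accept from {q0, q1, q2, q3}.
A 5-state machine:
        0   1  
>* q0   q0  q1 
 * q1   q1  q2 
 * q2   q2  q3 
 * q3   q3  q4 
   q4   q4  q4 
(> = start, * = accepting)

start=q0; accept=q0,q1,q2,q3; q0-0>q0; q0-1>q1; q1-0>q1; q1-1>q2; q2-0>q2; q2-1>q3; q3-0>q3; q3-1>q4; q4-0>q4; q4-1>q4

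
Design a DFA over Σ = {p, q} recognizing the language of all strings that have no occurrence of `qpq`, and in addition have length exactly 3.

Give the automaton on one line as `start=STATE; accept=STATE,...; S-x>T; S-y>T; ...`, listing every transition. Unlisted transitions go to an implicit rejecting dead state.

Handle the two conditions separately and then intersect. The first has 4 states tracking partial matches of the forbidden pattern `qpq`; the second has 5 states tracking the input length, saturating at 4. A product state is a pair (one from each), accepting exactly when both do. Minimizing collapses redundant product states.
A 7-state machine:
       p  q 
>  A   B  C 
   B   D  D 
   C   E  D 
   D   F  F 
   E   F  G 
 * F   G  G 
   G   G  G 
(> = start, * = accepting)

start=A; accept=F; A-p>B; A-q>C; B-p>D; B-q>D; C-p>E; C-q>D; D-p>F; D-q>F; E-p>F; E-q>G; F-p>G; F-q>G; G-p>G; G-q>G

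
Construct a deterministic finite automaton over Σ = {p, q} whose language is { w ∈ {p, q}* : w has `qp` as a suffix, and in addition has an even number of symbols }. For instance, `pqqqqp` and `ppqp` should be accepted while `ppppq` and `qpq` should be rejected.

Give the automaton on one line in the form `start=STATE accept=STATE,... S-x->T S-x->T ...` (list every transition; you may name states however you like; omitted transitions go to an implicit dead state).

start=s0 accept=s3 s0-p->s1 s0-q->s2 s1-p->s0 s1-q->s0 s2-p->s3 s2-q->s0 s3-p->s1 s3-q->s2

Run two small machines in parallel and take their product. One (3 states) tracks how much of the suffix `qp` has currently been matched; the other (2 states) tracks the input length modulo 2. Each combined state is a pair, one component from each; accept when both components accept. Minimizing collapses redundant product states.
A 4-state machine:
        p   q  
>  s0   s1  s2 
   s1   s0  s0 
   s2   s3  s0 
 * s3   s1  s2 
(> = start, * = accepting)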